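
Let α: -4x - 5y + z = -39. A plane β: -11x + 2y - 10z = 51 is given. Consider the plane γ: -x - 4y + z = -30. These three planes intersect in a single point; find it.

Solving the 3×3 linear system -4x - 5y + z = -39, -11x + 2y - 10z = 51, -x - 4y + z = -30 (e.g. by elimination or Cramer's rule, determinant = 93) gives (1, 6, -5).

(1, 6, -5)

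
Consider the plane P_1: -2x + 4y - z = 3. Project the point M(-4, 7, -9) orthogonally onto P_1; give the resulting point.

(0, -1, -7)

Foot = M − λn with λ = (n·M − d)/|n|² = (45 − 3)/21 = 2.
Foot = (-4, 7, -9) − 2·(-2, 4, -1) = (0, -1, -7).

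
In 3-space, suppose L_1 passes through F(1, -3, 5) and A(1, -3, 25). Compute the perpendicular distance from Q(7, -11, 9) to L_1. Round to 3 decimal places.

A direction vector for L_1 is A − F = (0, 0, 20).
Taking (1, -3, 5) on L_1 with direction v = (0, 0, 20): w = Q − (1, -3, 5) = (6, -8, 4), and w × v = (-160, -120, 0).
Distance = |w × v| / |v| = √40000 / √400 ≈ 10.000.

10.000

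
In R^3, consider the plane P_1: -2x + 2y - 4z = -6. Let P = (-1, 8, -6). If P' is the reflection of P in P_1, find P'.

(7, 0, 10)

λ = (n·P − d)/|n|² = (42 − (-6))/24 = 2.
Reflection = P − 2λn = (-1, 8, -6) − 4·(-2, 2, -4) = (7, 0, 10).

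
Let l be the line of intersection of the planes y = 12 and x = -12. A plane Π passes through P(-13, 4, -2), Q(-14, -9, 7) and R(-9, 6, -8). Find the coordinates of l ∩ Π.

(-12, 12, -8)

Direction of l: (0, 1, 0) × (1, 0, 0) = (0, 0, -1).
A point on l: solving the two plane equations with z = -4 gives (-12, 12, -4).
PQ = (-1, -13, 9), PR = (4, 2, -6); a normal to Π is PQ × PR = (60, 30, 50).
Using P: Π has equation 60x + 30y + 50z = -760.
Substitute r = (-12, 12, -4) + t(0, 0, -1) into the plane: -560 + (-50)t = -760, so t = 4.
Intersection: (-12, 12, -4) + 4·(0, 0, -1) = (-12, 12, -8).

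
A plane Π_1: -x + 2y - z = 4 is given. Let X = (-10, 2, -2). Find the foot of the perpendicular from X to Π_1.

Foot = X − λn with λ = (n·X − d)/|n|² = (16 − 4)/6 = 2.
Foot = (-10, 2, -2) − 2·(-1, 2, -1) = (-8, -2, 0).

(-8, -2, 0)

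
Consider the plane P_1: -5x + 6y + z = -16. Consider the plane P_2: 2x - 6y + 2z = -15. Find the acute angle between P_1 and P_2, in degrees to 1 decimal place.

cos θ = |n₁·n₂| / (|n₁||n₂|) = |-44| / (√62 · √44).
θ = arccos(0.84242) ≈ 32.6°.

32.6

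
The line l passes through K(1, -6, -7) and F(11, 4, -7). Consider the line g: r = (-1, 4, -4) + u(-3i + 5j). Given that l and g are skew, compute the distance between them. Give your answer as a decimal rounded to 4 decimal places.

3.0000

A direction vector for l is F − K = (10, 10, 0).
Common perpendicular direction n = (10, 10, 0) × (-3, 5, 0) = (0, 0, 80).
With w = (-1, 4, -4) − (1, -6, -7) = (-2, 10, 3), w · n = 240.
Distance = |w · n| / |n| = |240| / √6400 ≈ 3.0000.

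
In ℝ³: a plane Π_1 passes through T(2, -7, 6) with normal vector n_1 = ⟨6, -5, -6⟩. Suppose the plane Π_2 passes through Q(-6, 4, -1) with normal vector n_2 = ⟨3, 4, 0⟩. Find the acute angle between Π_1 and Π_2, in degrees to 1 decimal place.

87.7

Π_1: n_1·r = n_1·T gives 6x - 5y - 6z = 11.
Π_2: n_2·r = n_2·Q gives 3x + 4y = -2.
cos θ = |n₁·n₂| / (|n₁||n₂|) = |-2| / (√97 · √25).
θ = arccos(0.04061) ≈ 87.7°.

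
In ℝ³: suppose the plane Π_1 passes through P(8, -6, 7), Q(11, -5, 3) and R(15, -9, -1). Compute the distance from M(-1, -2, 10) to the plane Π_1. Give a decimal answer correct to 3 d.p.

4.475

PQ = (3, 1, -4), PR = (7, -3, -8); a normal to Π_1 is PQ × PR = (-20, -4, -16).
Using P: Π_1 has equation -20x - 4y - 16z = -248.
n·M − d = (-20)·(-1) + (-4)·(-2) + (-16)·(10) − (-248) = 116; |n| = √672.
Distance = |116| / √672 = 116/√672 ≈ 4.475.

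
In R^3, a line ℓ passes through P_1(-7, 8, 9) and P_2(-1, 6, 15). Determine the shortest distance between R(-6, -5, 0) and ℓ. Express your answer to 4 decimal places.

A direction vector for ℓ is P_2 − P_1 = (6, -2, 6).
Taking (-7, 8, 9) on ℓ with direction v = (6, -2, 6): w = R − (-7, 8, 9) = (1, -13, -9), and w × v = (-96, -60, 76).
Distance = |w × v| / |v| = √18592 / √76 ≈ 15.6407.

15.6407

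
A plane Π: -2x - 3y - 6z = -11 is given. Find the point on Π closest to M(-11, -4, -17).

(-5, 5, 1)

Foot = M − λn with λ = (n·M − d)/|n|² = (136 − (-11))/49 = 3.
Foot = (-11, -4, -17) − 3·(-2, -3, -6) = (-5, 5, 1).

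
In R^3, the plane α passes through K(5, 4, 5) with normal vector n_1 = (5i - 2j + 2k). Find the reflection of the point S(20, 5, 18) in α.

(-10, 17, 6)

α: n_1·r = n_1·K gives 5x - 2y + 2z = 27.
λ = (n·S − d)/|n|² = (126 − 27)/33 = 3.
Reflection = S − 2λn = (20, 5, 18) − 6·(5, -2, 2) = (-10, 17, 6).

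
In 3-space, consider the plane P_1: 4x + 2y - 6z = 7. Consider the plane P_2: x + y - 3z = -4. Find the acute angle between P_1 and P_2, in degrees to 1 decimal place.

cos θ = |n₁·n₂| / (|n₁||n₂|) = |24| / (√56 · √11).
θ = arccos(0.96699) ≈ 14.8°.

14.8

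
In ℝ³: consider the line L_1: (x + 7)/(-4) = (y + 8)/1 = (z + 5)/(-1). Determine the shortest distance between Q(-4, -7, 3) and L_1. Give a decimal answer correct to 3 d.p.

7.345

L_1 has direction (-4, 1, -1) through (-7, -8, -5).
Taking (-7, -8, -5) on L_1 with direction v = (-4, 1, -1): w = Q − (-7, -8, -5) = (3, 1, 8), and w × v = (-9, -29, 7).
Distance = |w × v| / |v| = √971 / √18 ≈ 7.345.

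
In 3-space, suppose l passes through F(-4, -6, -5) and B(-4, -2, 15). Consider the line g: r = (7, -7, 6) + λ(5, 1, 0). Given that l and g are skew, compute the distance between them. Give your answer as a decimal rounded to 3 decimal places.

A direction vector for l is B − F = (0, 4, 20).
Common perpendicular direction n = (0, 4, 20) × (5, 1, 0) = (-20, 100, -20).
With w = (7, -7, 6) − (-4, -6, -5) = (11, -1, 11), w · n = -540.
Distance = |w · n| / |n| = |-540| / √10800 ≈ 5.196.

5.196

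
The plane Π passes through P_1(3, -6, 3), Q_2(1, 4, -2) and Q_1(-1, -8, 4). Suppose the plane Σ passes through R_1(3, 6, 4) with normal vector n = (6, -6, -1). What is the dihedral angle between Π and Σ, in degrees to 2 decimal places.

65.24

P_1Q_2 = (-2, 10, -5), P_1Q_1 = (-4, -2, 1); a normal to Π is P_1Q_2 × P_1Q_1 = (0, 22, 44).
Using P_1: Π has equation 22y + 44z = 0.
Σ: n·r = n·R_1 gives 6x - 6y - z = -22.
cos θ = |n₁·n₂| / (|n₁||n₂|) = |-176| / (√2420 · √73).
θ = arccos(0.41874) ≈ 65.24°.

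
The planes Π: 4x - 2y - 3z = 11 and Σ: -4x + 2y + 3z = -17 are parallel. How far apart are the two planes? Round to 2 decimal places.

Rescale Σ by 1/(-1): 4x - 2y - 3z = 17. Then distance = |11 − 17| / √29 ≈ 1.11.

1.11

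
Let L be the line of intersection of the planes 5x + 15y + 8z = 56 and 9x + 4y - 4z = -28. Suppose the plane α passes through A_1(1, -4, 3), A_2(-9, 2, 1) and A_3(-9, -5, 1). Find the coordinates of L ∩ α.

Direction of L: (5, 15, 8) × (9, 4, -4) = (-92, 92, -115).
A point on L: solving the two plane equations with x = 4 gives (4, -4, 12).
A_1A_2 = (-10, 6, -2), A_1A_3 = (-10, -1, -2); a normal to α is A_1A_2 × A_1A_3 = (-14, 0, 70).
Using A_1: α has equation -14x + 70z = 196.
Substitute r = (4, -4, 12) + t(-92, 92, -115) into the plane: 784 + (-6762)t = 196, so t = 2/23.
Intersection: (4, -4, 12) + (2/23)·(-92, 92, -115) = (-4, 4, 2).

(-4, 4, 2)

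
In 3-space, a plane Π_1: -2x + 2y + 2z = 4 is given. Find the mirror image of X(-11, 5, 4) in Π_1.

λ = (n·X − d)/|n|² = (40 − 4)/12 = 3.
Reflection = X − 2λn = (-11, 5, 4) − 6·(-2, 2, 2) = (1, -7, -8).

(1, -7, -8)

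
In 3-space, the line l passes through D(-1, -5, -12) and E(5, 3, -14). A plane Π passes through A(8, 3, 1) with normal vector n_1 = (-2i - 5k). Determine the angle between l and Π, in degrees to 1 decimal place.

A direction vector for l is E − D = (6, 8, -2).
Π: n_1·r = n_1·A gives -2x - 5z = -21.
sin θ = |n·v| / (|n||v|) = |-2| / (√29 · √104) = 0.03642.
θ ≈ 2.1°.

2.1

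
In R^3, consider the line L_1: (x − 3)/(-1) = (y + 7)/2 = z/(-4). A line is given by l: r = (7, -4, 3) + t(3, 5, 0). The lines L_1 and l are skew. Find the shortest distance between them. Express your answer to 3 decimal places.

0.427

L_1 has direction (-1, 2, -4) through (3, -7, 0).
Common perpendicular direction n = (-1, 2, -4) × (3, 5, 0) = (20, -12, -11).
With w = (7, -4, 3) − (3, -7, 0) = (4, 3, 3), w · n = 11.
Distance = |w · n| / |n| = |11| / √665 ≈ 0.427.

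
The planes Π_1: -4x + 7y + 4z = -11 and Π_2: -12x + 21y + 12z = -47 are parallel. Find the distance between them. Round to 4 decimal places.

0.5185

Rescale Π_2 by 1/3: -4x + 7y + 4z = -47/3. Then distance = |-11 − (-47/3)| / √81 ≈ 0.5185.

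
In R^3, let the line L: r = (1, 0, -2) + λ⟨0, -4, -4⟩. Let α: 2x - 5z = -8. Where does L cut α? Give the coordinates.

Substitute r = (1, 0, -2) + t(0, -4, -4) into the plane: 12 + 20t = -8, so t = -1.
Intersection: (1, 0, -2) + (-1)·(0, -4, -4) = (1, 4, 2).

(1, 4, 2)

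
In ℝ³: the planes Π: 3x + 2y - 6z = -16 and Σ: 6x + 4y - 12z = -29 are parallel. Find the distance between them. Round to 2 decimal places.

Rescale Σ by 1/2: 3x + 2y - 6z = -29/2. Then distance = |-16 − (-29/2)| / √49 ≈ 0.21.

0.21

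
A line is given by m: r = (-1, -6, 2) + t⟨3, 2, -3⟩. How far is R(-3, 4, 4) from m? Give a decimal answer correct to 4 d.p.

10.2514

Taking (-1, -6, 2) on m with direction v = (3, 2, -3): w = R − (-1, -6, 2) = (-2, 10, 2), and w × v = (-34, 0, -34).
Distance = |w × v| / |v| = √2312 / √22 ≈ 10.2514.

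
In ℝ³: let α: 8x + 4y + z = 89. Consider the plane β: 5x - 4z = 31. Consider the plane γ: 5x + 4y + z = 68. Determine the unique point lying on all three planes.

(7, 8, 1)

Solving the 3×3 linear system 8x + 4y + z = 89, 5x - 4z = 31, 5x + 4y + z = 68 (e.g. by elimination or Cramer's rule, determinant = 48) gives (7, 8, 1).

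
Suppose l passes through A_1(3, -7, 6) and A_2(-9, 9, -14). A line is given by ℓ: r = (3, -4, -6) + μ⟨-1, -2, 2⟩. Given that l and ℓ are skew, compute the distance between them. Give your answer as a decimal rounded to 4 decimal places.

A direction vector for l is A_2 − A_1 = (-12, 16, -20).
Common perpendicular direction n = (-12, 16, -20) × (-1, -2, 2) = (-8, 44, 40).
With w = (3, -4, -6) − (3, -7, 6) = (0, 3, -12), w · n = -348.
Distance = |w · n| / |n| = |-348| / √3600 ≈ 5.8000.

5.8000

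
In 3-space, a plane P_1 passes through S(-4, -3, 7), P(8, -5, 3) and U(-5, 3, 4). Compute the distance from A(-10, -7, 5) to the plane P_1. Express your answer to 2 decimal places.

SP = (12, -2, -4), SU = (-1, 6, -3); a normal to P_1 is SP × SU = (30, 40, 70).
Using S: P_1 has equation 30x + 40y + 70z = 250.
n·A − d = (30)·(-10) + (40)·(-7) + (70)·(5) − 250 = -480; |n| = √7400.
Distance = |-480| / √7400 = 480/√7400 ≈ 5.58.

5.58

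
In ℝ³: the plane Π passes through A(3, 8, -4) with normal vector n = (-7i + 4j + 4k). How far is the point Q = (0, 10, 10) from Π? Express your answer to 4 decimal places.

9.4444

Π: n·r = n·A gives -7x + 4y + 4z = -5.
n·Q − d = (-7)·(0) + (4)·(10) + (4)·(10) − (-5) = 85; |n| = √81.
Distance = |85| / √81 = 85/√81 ≈ 9.4444.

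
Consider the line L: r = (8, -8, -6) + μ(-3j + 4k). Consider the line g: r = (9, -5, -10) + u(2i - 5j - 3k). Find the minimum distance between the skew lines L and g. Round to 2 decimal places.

0.95

Common perpendicular direction n = (0, -3, 4) × (2, -5, -3) = (29, 8, 6).
With w = (9, -5, -10) − (8, -8, -6) = (1, 3, -4), w · n = 29.
Distance = |w · n| / |n| = |29| / √941 ≈ 0.95.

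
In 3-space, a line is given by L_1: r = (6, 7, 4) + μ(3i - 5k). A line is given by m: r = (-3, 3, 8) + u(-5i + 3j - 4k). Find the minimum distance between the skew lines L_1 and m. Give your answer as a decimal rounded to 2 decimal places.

Common perpendicular direction n = (3, 0, -5) × (-5, 3, -4) = (15, 37, 9).
With w = (-3, 3, 8) − (6, 7, 4) = (-9, -4, 4), w · n = -247.
Distance = |w · n| / |n| = |-247| / √1675 ≈ 6.04.

6.04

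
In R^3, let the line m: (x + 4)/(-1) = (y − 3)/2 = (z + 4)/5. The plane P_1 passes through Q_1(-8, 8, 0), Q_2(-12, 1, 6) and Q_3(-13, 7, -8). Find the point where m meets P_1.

m has direction (-1, 2, 5) through (-4, 3, -4).
Q_1Q_2 = (-4, -7, 6), Q_1Q_3 = (-5, -1, -8); a normal to P_1 is Q_1Q_2 × Q_1Q_3 = (62, -62, -31).
Using Q_1: P_1 has equation 62x - 62y - 31z = -992.
Substitute r = (-4, 3, -4) + t(-1, 2, 5) into the plane: -310 + (-341)t = -992, so t = 2.
Intersection: (-4, 3, -4) + 2·(-1, 2, 5) = (-6, 7, 6).

(-6, 7, 6)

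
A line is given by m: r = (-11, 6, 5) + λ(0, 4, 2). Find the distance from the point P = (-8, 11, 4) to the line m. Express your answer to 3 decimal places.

4.336

Taking (-11, 6, 5) on m with direction v = (0, 4, 2): w = P − (-11, 6, 5) = (3, 5, -1), and w × v = (14, -6, 12).
Distance = |w × v| / |v| = √376 / √20 ≈ 4.336.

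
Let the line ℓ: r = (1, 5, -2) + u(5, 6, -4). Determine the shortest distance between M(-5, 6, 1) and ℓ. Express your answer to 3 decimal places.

Taking (1, 5, -2) on ℓ with direction v = (5, 6, -4): w = M − (1, 5, -2) = (-6, 1, 3), and w × v = (-22, -9, -41).
Distance = |w × v| / |v| = √2246 / √77 ≈ 5.401.

5.401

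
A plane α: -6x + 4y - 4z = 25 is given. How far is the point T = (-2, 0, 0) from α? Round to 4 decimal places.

n·T − d = (-6)·(-2) + (4)·(0) + (-4)·(0) − 25 = -13; |n| = √68.
Distance = |-13| / √68 = 13/√68 ≈ 1.5765.

1.5765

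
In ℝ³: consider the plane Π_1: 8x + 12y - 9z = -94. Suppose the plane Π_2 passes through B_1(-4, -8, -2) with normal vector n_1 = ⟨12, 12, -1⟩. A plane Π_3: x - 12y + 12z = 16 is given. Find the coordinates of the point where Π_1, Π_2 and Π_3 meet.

Π_2: n_1·r = n_1·B_1 gives 12x + 12y - z = -142.
Solving the 3×3 linear system 8x + 12y - 9z = -94, 12x + 12y - z = -142, x - 12y + 12z = 16 (e.g. by elimination or Cramer's rule, determinant = 720) gives (-8, -4, -2).

(-8, -4, -2)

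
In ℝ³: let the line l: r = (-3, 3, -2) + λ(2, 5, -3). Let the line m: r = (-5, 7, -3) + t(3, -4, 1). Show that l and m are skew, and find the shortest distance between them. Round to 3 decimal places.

0.265

Common perpendicular direction n = (2, 5, -3) × (3, -4, 1) = (-7, -11, -23).
With w = (-5, 7, -3) − (-3, 3, -2) = (-2, 4, -1), w · n = -7.
Since n ≠ 0 the lines are not parallel, and w · n = -7 ≠ 0 so they do not intersect; hence they are skew.
Distance = |w · n| / |n| = |-7| / √699 ≈ 0.265.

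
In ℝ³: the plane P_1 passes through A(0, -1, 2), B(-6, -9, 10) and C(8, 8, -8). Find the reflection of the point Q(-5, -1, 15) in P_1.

(-13, -5, 5)

AB = (-6, -8, 8), AC = (8, 9, -10); a normal to P_1 is AB × AC = (8, 4, 10).
Using A: P_1 has equation 8x + 4y + 10z = 16.
λ = (n·Q − d)/|n|² = (106 − 16)/180 = 1/2.
Reflection = Q − 2λn = (-5, -1, 15) − 1·(8, 4, 10) = (-13, -5, 5).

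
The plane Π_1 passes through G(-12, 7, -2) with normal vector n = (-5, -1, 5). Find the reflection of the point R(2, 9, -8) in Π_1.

Π_1: n·r = n·G gives -5x - y + 5z = 43.
λ = (n·R − d)/|n|² = (-59 − 43)/51 = -2.
Reflection = R − 2λn = (2, 9, -8) − (-4)·(-5, -1, 5) = (-18, 5, 12).

(-18, 5, 12)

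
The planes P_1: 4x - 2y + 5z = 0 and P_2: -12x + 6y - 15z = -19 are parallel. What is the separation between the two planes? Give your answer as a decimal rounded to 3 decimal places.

Rescale P_2 by 1/(-3): 4x - 2y + 5z = 19/3. Then distance = |0 − (19/3)| / √45 ≈ 0.944.

0.944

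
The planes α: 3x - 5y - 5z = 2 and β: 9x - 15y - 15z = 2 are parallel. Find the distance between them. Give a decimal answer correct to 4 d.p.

Rescale β by 1/3: 3x - 5y - 5z = 2/3. Then distance = |2 − (2/3)| / √59 ≈ 0.1736.

0.1736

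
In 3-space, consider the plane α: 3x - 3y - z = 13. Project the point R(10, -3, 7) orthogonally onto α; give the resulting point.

Foot = R − λn with λ = (n·R − d)/|n|² = (32 − 13)/19 = 1.
Foot = (10, -3, 7) − 1·(3, -3, -1) = (7, 0, 8).

(7, 0, 8)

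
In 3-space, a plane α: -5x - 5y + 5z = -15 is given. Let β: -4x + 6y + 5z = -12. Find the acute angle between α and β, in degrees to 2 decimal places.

78.62

cos θ = |n₁·n₂| / (|n₁||n₂|) = |15| / (√75 · √77).
θ = arccos(0.19739) ≈ 78.62°.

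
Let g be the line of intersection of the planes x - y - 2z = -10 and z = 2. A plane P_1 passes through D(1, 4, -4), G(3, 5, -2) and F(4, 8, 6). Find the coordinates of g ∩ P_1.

(0, 6, 2)

Direction of g: (1, -1, -2) × (0, 0, 1) = (-1, -1, 0).
A point on g: solving the two plane equations with x = 12 gives (12, 18, 2).
DG = (2, 1, 2), DF = (3, 4, 10); a normal to P_1 is DG × DF = (2, -14, 5).
Using D: P_1 has equation 2x - 14y + 5z = -74.
Substitute r = (12, 18, 2) + t(-1, -1, 0) into the plane: -218 + 12t = -74, so t = 12.
Intersection: (12, 18, 2) + 12·(-1, -1, 0) = (0, 6, 2).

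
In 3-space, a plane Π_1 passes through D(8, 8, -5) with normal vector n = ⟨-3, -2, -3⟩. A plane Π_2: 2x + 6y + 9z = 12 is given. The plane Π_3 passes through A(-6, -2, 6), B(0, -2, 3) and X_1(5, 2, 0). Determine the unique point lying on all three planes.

Π_1: n·r = n·D gives -3x - 2y - 3z = -25.
AB = (6, 0, -3), AX_1 = (11, 4, -6); a normal to Π_3 is AB × AX_1 = (12, 3, 24).
Using A: Π_3 has equation 12x + 3y + 24z = 66.
Solving the 3×3 linear system -3x - 2y - 3z = -25, 2x + 6y + 9z = 12, 12x + 3y + 24z = 66 (e.g. by elimination or Cramer's rule, determinant = -273) gives (9, 2, -2).

(9, 2, -2)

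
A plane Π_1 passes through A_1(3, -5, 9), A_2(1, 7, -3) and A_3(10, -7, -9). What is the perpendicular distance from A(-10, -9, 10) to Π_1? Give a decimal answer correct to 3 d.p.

12.571

A_1A_2 = (-2, 12, -12), A_1A_3 = (7, -2, -18); a normal to Π_1 is A_1A_2 × A_1A_3 = (-240, -120, -80).
Using A_1: Π_1 has equation -240x - 120y - 80z = -840.
n·A − d = (-240)·(-10) + (-120)·(-9) + (-80)·(10) − (-840) = 3520; |n| = √78400.
Distance = |3520| / √78400 = 3520/√78400 ≈ 12.571.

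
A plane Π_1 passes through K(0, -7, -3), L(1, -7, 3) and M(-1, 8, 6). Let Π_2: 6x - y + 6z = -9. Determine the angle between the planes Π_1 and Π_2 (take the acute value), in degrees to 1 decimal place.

56.6

KL = (1, 0, 6), KM = (-1, 15, 9); a normal to Π_1 is KL × KM = (-90, -15, 15).
Using K: Π_1 has equation -90x - 15y + 15z = 60.
cos θ = |n₁·n₂| / (|n₁||n₂|) = |-435| / (√8550 · √73).
θ = arccos(0.55061) ≈ 56.6°.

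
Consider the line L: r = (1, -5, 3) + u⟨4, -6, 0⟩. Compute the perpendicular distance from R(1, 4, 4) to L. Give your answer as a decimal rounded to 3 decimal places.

5.091

Taking (1, -5, 3) on L with direction v = (4, -6, 0): w = R − (1, -5, 3) = (0, 9, 1), and w × v = (6, 4, -36).
Distance = |w × v| / |v| = √1348 / √52 ≈ 5.091.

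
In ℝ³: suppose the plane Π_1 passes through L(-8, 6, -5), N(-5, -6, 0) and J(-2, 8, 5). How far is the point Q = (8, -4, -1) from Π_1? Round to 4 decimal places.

11.6619

LN = (3, -12, 5), LJ = (6, 2, 10); a normal to Π_1 is LN × LJ = (-130, 0, 78).
Using L: Π_1 has equation -130x + 78z = 650.
n·Q − d = (-130)·(8) + (0)·(-4) + (78)·(-1) − 650 = -1768; |n| = √22984.
Distance = |-1768| / √22984 = 1768/√22984 ≈ 11.6619.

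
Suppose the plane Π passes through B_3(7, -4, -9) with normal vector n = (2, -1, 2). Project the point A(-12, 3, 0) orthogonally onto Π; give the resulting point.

Π: n·r = n·B_3 gives 2x - y + 2z = 0.
Foot = A − λn with λ = (n·A − d)/|n|² = (-27 − 0)/9 = -3.
Foot = (-12, 3, 0) − (-3)·(2, -1, 2) = (-6, 0, 6).

(-6, 0, 6)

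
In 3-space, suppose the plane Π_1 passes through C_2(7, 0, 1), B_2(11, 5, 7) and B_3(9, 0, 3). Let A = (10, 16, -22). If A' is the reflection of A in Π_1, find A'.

(-20, 4, 8)

C_2B_2 = (4, 5, 6), C_2B_3 = (2, 0, 2); a normal to Π_1 is C_2B_2 × C_2B_3 = (10, 4, -10).
Using C_2: Π_1 has equation 10x + 4y - 10z = 60.
λ = (n·A − d)/|n|² = (384 − 60)/216 = 3/2.
Reflection = A − 2λn = (10, 16, -22) − 3·(10, 4, -10) = (-20, 4, 8).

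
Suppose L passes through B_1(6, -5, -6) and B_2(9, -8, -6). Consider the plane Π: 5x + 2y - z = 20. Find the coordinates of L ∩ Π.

A direction vector for L is B_2 − B_1 = (3, -3, 0).
Substitute r = (6, -5, -6) + t(3, -3, 0) into the plane: 26 + 9t = 20, so t = -2/3.
Intersection: (6, -5, -6) + (-2/3)·(3, -3, 0) = (4, -3, -6).

(4, -3, -6)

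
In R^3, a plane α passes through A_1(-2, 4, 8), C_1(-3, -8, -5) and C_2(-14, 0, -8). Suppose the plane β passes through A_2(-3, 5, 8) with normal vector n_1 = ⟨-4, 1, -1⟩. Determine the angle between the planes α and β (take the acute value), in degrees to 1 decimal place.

74.2

A_1C_1 = (-1, -12, -13), A_1C_2 = (-12, -4, -16); a normal to α is A_1C_1 × A_1C_2 = (140, 140, -140).
Using A_1: α has equation 140x + 140y - 140z = -840.
β: n_1·r = n_1·A_2 gives -4x + y - z = 9.
cos θ = |n₁·n₂| / (|n₁||n₂|) = |-280| / (√58800 · √18).
θ = arccos(0.27217) ≈ 74.2°.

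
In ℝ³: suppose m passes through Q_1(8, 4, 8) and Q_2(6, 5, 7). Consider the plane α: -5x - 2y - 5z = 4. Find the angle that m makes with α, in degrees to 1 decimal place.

A direction vector for m is Q_2 − Q_1 = (-2, 1, -1).
sin θ = |n·v| / (|n||v|) = |13| / (√54 · √6) = 0.72222.
θ ≈ 46.2°.

46.2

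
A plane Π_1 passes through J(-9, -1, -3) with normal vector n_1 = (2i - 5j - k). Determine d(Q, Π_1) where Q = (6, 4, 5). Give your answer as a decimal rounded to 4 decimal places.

Π_1: n_1·r = n_1·J gives 2x - 5y - z = -10.
n·Q − d = (2)·(6) + (-5)·(4) + (-1)·(5) − (-10) = -3; |n| = √30.
Distance = |-3| / √30 = 3/√30 ≈ 0.5477.

0.5477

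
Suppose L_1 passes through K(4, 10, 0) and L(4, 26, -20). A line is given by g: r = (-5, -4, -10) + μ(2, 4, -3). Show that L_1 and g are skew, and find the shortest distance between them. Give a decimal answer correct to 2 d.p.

A direction vector for L_1 is L − K = (0, 16, -20).
Common perpendicular direction n = (0, 16, -20) × (2, 4, -3) = (32, -40, -32).
With w = (-5, -4, -10) − (4, 10, 0) = (-9, -14, -10), w · n = 592.
Since n ≠ 0 the lines are not parallel, and w · n = 592 ≠ 0 so they do not intersect; hence they are skew.
Distance = |w · n| / |n| = |592| / √3648 ≈ 9.80.

9.80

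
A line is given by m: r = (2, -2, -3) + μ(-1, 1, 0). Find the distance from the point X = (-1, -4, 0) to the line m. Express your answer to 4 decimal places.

4.6368

Taking (2, -2, -3) on m with direction v = (-1, 1, 0): w = X − (2, -2, -3) = (-3, -2, 3), and w × v = (-3, -3, -5).
Distance = |w × v| / |v| = √43 / √2 ≈ 4.6368.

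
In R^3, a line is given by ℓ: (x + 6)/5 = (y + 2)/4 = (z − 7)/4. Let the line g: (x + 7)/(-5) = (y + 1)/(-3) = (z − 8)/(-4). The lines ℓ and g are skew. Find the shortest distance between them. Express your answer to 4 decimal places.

1.4056

ℓ has direction (5, 4, 4) through (-6, -2, 7).
g has direction (-5, -3, -4) through (-7, -1, 8).
Common perpendicular direction n = (5, 4, 4) × (-5, -3, -4) = (-4, 0, 5).
With w = (-7, -1, 8) − (-6, -2, 7) = (-1, 1, 1), w · n = 9.
Distance = |w · n| / |n| = |9| / √41 ≈ 1.4056.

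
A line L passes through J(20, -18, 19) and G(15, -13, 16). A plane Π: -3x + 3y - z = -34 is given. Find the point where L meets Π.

A direction vector for L is G − J = (-5, 5, -3).
Substitute r = (20, -18, 19) + t(-5, 5, -3) into the plane: -133 + 33t = -34, so t = 3.
Intersection: (20, -18, 19) + 3·(-5, 5, -3) = (5, -3, 10).

(5, -3, 10)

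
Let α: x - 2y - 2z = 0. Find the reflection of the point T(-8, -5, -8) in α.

(-12, 3, 0)

λ = (n·T − d)/|n|² = (18 − 0)/9 = 2.
Reflection = T − 2λn = (-8, -5, -8) − 4·(1, -2, -2) = (-12, 3, 0).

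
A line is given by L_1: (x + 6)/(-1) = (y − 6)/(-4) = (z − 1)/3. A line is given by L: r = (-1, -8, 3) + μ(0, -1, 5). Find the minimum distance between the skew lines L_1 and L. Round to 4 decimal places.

8.6206

L_1 has direction (-1, -4, 3) through (-6, 6, 1).
Common perpendicular direction n = (-1, -4, 3) × (0, -1, 5) = (-17, 5, 1).
With w = (-1, -8, 3) − (-6, 6, 1) = (5, -14, 2), w · n = -153.
Distance = |w · n| / |n| = |-153| / √315 ≈ 8.6206.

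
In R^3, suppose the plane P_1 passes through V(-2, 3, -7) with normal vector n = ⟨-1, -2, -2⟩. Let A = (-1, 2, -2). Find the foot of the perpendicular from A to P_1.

P_1: n·r = n·V gives -x - 2y - 2z = 10.
Foot = A − λn with λ = (n·A − d)/|n|² = (1 − 10)/9 = -1.
Foot = (-1, 2, -2) − (-1)·(-1, -2, -2) = (-2, 0, -4).

(-2, 0, -4)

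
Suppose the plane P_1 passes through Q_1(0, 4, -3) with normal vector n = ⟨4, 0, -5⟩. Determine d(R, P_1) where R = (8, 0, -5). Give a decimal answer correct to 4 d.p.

6.5593

P_1: n·r = n·Q_1 gives 4x - 5z = 15.
n·R − d = (4)·(8) + (0)·(0) + (-5)·(-5) − 15 = 42; |n| = √41.
Distance = |42| / √41 = 42/√41 ≈ 6.5593.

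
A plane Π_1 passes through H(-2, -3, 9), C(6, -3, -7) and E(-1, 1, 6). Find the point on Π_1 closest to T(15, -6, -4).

HC = (8, 0, -16), HE = (1, 4, -3); a normal to Π_1 is HC × HE = (64, 8, 32).
Using H: Π_1 has equation 64x + 8y + 32z = 136.
Foot = T − λn with λ = (n·T − d)/|n|² = (784 − 136)/5184 = 1/8.
Foot = (15, -6, -4) − (1/8)·(64, 8, 32) = (7, -7, -8).

(7, -7, -8)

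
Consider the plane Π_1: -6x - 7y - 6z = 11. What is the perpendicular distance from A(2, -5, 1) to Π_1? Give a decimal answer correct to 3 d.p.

0.545

n·A − d = (-6)·(2) + (-7)·(-5) + (-6)·(1) − 11 = 6; |n| = √121.
Distance = |6| / √121 = 6/√121 ≈ 0.545.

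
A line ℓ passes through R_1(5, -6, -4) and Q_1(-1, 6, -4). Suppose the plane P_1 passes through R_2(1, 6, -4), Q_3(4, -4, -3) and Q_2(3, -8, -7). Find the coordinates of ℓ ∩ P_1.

A direction vector for ℓ is Q_1 − R_1 = (-6, 12, 0).
R_2Q_3 = (3, -10, 1), R_2Q_2 = (2, -14, -3); a normal to P_1 is R_2Q_3 × R_2Q_2 = (44, 11, -22).
Using R_2: P_1 has equation 44x + 11y - 22z = 198.
Substitute r = (5, -6, -4) + t(-6, 12, 0) into the plane: 242 + (-132)t = 198, so t = 1/3.
Intersection: (5, -6, -4) + (1/3)·(-6, 12, 0) = (3, -2, -4).

(3, -2, -4)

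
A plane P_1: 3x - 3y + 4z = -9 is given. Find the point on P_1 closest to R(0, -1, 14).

Foot = R − λn with λ = (n·R − d)/|n|² = (59 − (-9))/34 = 2.
Foot = (0, -1, 14) − 2·(3, -3, 4) = (-6, 5, 6).

(-6, 5, 6)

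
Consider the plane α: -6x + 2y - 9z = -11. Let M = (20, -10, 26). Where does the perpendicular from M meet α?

Foot = M − λn with λ = (n·M − d)/|n|² = (-374 − (-11))/121 = -3.
Foot = (20, -10, 26) − (-3)·(-6, 2, -9) = (2, -4, -1).

(2, -4, -1)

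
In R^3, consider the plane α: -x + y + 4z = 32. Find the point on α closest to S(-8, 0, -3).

(-10, 2, 5)

Foot = S − λn with λ = (n·S − d)/|n|² = (-4 − 32)/18 = -2.
Foot = (-8, 0, -3) − (-2)·(-1, 1, 4) = (-10, 2, 5).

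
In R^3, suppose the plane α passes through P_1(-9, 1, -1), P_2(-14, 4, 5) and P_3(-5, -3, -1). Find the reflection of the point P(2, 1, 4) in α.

P_1P_2 = (-5, 3, 6), P_1P_3 = (4, -4, 0); a normal to α is P_1P_2 × P_1P_3 = (24, 24, 8).
Using P_1: α has equation 24x + 24y + 8z = -200.
λ = (n·P − d)/|n|² = (104 − (-200))/1216 = 1/4.
Reflection = P − 2λn = (2, 1, 4) − (1/2)·(24, 24, 8) = (-10, -11, 0).

(-10, -11, 0)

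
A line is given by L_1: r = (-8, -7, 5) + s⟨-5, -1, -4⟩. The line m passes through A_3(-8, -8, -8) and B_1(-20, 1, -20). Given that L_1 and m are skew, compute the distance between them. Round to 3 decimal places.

9.976

A direction vector for m is B_1 − A_3 = (-12, 9, -12).
Common perpendicular direction n = (-5, -1, -4) × (-12, 9, -12) = (48, -12, -57).
With w = (-8, -8, -8) − (-8, -7, 5) = (0, -1, -13), w · n = 753.
Distance = |w · n| / |n| = |753| / √5697 ≈ 9.976.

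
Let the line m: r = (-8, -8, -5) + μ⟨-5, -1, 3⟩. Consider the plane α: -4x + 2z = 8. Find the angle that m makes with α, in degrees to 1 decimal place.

79.3

sin θ = |n·v| / (|n||v|) = |26| / (√20 · √35) = 0.98271.
θ ≈ 79.3°.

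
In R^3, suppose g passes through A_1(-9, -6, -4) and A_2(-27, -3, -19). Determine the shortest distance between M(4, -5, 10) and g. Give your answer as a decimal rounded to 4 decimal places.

A direction vector for g is A_2 − A_1 = (-18, 3, -15).
Taking (-9, -6, -4) on g with direction v = (-18, 3, -15): w = M − (-9, -6, -4) = (13, 1, 14), and w × v = (-57, -57, 57).
Distance = |w × v| / |v| = √9747 / √558 ≈ 4.1794.

4.1794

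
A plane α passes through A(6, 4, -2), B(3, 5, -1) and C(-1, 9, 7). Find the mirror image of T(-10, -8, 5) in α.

AB = (-3, 1, 1), AC = (-7, 5, 9); a normal to α is AB × AC = (4, 20, -8).
Using A: α has equation 4x + 20y - 8z = 120.
λ = (n·T − d)/|n|² = (-240 − 120)/480 = -3/4.
Reflection = T − 2λn = (-10, -8, 5) − (-3/2)·(4, 20, -8) = (-4, 22, -7).

(-4, 22, -7)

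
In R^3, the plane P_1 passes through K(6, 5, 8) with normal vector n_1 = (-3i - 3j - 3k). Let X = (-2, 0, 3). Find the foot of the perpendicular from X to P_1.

P_1: n_1·r = n_1·K gives -3x - 3y - 3z = -57.
Foot = X − λn with λ = (n·X − d)/|n|² = (-3 − (-57))/27 = 2.
Foot = (-2, 0, 3) − 2·(-3, -3, -3) = (4, 6, 9).

(4, 6, 9)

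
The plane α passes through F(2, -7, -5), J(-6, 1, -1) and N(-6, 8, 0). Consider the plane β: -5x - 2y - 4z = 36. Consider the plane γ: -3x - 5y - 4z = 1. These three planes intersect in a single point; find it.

(-10, 5, 1)

FJ = (-8, 8, 4), FN = (-8, 15, 5); a normal to α is FJ × FN = (-20, 8, -56).
Using F: α has equation -20x + 8y - 56z = 184.
Solving the 3×3 linear system -20x + 8y - 56z = 184, -5x - 2y - 4z = 36, -3x - 5y - 4z = 1 (e.g. by elimination or Cramer's rule, determinant = -888) gives (-10, 5, 1).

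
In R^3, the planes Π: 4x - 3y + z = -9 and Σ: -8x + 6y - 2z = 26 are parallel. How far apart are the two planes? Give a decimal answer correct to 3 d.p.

Rescale Σ by 1/(-2): 4x - 3y + z = -13. Then distance = |-9 − (-13)| / √26 ≈ 0.784.

0.784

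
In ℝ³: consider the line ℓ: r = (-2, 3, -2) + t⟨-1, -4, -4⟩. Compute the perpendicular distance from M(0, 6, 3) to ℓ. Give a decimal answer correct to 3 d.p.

1.723

Taking (-2, 3, -2) on ℓ with direction v = (-1, -4, -4): w = M − (-2, 3, -2) = (2, 3, 5), and w × v = (8, 3, -5).
Distance = |w × v| / |v| = √98 / √33 ≈ 1.723.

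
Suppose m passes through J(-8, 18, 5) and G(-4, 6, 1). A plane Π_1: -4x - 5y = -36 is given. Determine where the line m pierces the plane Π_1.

(-6, 12, 3)

A direction vector for m is G − J = (4, -12, -4).
Substitute r = (-8, 18, 5) + t(4, -12, -4) into the plane: -58 + 44t = -36, so t = 1/2.
Intersection: (-8, 18, 5) + (1/2)·(4, -12, -4) = (-6, 12, 3).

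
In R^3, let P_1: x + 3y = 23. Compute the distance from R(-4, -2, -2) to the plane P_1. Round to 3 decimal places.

n·R − d = (1)·(-4) + (3)·(-2) + (0)·(-2) − 23 = -33; |n| = √10.
Distance = |-33| / √10 = 33/√10 ≈ 10.436.

10.436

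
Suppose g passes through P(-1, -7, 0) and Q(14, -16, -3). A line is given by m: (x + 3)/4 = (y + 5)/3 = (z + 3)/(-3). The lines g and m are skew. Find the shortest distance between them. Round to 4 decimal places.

2.6326

A direction vector for g is Q − P = (15, -9, -3).
m has direction (4, 3, -3) through (-3, -5, -3).
Common perpendicular direction n = (15, -9, -3) × (4, 3, -3) = (36, 33, 81).
With w = (-3, -5, -3) − (-1, -7, 0) = (-2, 2, -3), w · n = -249.
Distance = |w · n| / |n| = |-249| / √8946 ≈ 2.6326.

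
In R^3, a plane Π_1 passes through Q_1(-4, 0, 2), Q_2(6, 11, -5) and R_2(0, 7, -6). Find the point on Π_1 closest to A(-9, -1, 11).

Q_1Q_2 = (10, 11, -7), Q_1R_2 = (4, 7, -8); a normal to Π_1 is Q_1Q_2 × Q_1R_2 = (-39, 52, 26).
Using Q_1: Π_1 has equation -39x + 52y + 26z = 208.
Foot = A − λn with λ = (n·A − d)/|n|² = (585 − 208)/4901 = 1/13.
Foot = (-9, -1, 11) − (1/13)·(-39, 52, 26) = (-6, -5, 9).

(-6, -5, 9)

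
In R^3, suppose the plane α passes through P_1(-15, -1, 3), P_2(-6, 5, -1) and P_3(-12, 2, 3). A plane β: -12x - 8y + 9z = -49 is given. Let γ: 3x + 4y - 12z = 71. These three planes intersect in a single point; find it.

P_1P_2 = (9, 6, -4), P_1P_3 = (3, 3, 0); a normal to α is P_1P_2 × P_1P_3 = (12, -12, 9).
Using P_1: α has equation 12x - 12y + 9z = -141.
Solving the 3×3 linear system 12x - 12y + 9z = -141, -12x - 8y + 9z = -49, 3x + 4y - 12z = 71 (e.g. by elimination or Cramer's rule, determinant = 1908) gives (-3, 5, -5).

(-3, 5, -5)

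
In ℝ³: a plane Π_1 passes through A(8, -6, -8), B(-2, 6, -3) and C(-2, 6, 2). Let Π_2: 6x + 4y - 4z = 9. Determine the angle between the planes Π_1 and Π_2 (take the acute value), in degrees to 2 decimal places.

AB = (-10, 12, 5), AC = (-10, 12, 10); a normal to Π_1 is AB × AC = (60, 50, 0).
Using A: Π_1 has equation 60x + 50y = 180.
cos θ = |n₁·n₂| / (|n₁||n₂|) = |560| / (√6100 · √68).
θ = arccos(0.86950) ≈ 29.60°.

29.60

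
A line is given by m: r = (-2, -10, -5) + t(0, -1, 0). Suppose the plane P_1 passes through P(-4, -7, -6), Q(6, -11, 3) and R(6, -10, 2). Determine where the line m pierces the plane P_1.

(-2, -7, -5)

PQ = (10, -4, 9), PR = (10, -3, 8); a normal to P_1 is PQ × PR = (-5, 10, 10).
Using P: P_1 has equation -5x + 10y + 10z = -110.
Substitute r = (-2, -10, -5) + t(0, -1, 0) into the plane: -140 + (-10)t = -110, so t = -3.
Intersection: (-2, -10, -5) + (-3)·(0, -1, 0) = (-2, -7, -5).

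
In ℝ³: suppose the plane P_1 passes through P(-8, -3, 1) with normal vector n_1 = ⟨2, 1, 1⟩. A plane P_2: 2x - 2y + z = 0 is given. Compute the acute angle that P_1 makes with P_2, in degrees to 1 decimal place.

65.9

P_1: n_1·r = n_1·P gives 2x + y + z = -18.
cos θ = |n₁·n₂| / (|n₁||n₂|) = |3| / (√6 · √9).
θ = arccos(0.40825) ≈ 65.9°.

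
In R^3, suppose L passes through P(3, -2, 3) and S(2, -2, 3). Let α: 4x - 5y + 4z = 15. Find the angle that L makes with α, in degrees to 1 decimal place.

32.0

A direction vector for L is S − P = (-1, 0, 0).
sin θ = |n·v| / (|n||v|) = |-4| / (√57 · √1) = 0.52981.
θ ≈ 32.0°.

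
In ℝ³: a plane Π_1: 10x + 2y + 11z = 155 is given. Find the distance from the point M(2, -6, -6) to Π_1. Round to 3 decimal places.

14.200

n·M − d = (10)·(2) + (2)·(-6) + (11)·(-6) − 155 = -213; |n| = √225.
Distance = |-213| / √225 = 213/√225 ≈ 14.200.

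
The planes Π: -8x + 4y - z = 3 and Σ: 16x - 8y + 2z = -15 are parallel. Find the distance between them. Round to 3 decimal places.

0.500

Rescale Σ by 1/(-2): -8x + 4y - z = 15/2. Then distance = |3 − (15/2)| / √81 ≈ 0.500.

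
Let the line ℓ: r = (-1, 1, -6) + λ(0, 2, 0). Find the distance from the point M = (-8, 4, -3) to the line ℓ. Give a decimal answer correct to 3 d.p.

Taking (-1, 1, -6) on ℓ with direction v = (0, 2, 0): w = M − (-1, 1, -6) = (-7, 3, 3), and w × v = (-6, 0, -14).
Distance = |w × v| / |v| = √232 / √4 ≈ 7.616.

7.616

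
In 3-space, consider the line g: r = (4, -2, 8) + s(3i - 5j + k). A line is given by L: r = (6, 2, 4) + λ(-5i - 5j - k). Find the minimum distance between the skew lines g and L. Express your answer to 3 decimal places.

Common perpendicular direction n = (3, -5, 1) × (-5, -5, -1) = (10, -2, -40).
With w = (6, 2, 4) − (4, -2, 8) = (2, 4, -4), w · n = 172.
Distance = |w · n| / |n| = |172| / √1704 ≈ 4.167.

4.167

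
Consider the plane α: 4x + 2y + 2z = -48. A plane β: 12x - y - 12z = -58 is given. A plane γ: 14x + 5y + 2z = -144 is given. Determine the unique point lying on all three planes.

Solving the 3×3 linear system 4x + 2y + 2z = -48, 12x - y - 12z = -58, 14x + 5y + 2z = -144 (e.g. by elimination or Cramer's rule, determinant = -4) gives (-9, -2, -4).

(-9, -2, -4)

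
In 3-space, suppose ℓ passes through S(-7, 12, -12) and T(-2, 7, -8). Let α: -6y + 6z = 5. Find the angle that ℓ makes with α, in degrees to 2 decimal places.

51.57

A direction vector for ℓ is T − S = (5, -5, 4).
sin θ = |n·v| / (|n||v|) = |54| / (√72 · √66) = 0.78335.
θ ≈ 51.57°.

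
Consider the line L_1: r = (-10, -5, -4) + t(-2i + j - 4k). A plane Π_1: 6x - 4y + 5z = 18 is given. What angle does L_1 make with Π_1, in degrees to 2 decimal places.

63.54

sin θ = |n·v| / (|n||v|) = |-36| / (√77 · √21) = 0.89526.
θ ≈ 63.54°.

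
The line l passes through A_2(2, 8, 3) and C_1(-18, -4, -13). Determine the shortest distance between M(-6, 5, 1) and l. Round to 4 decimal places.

3.4670

A direction vector for l is C_1 − A_2 = (-20, -12, -16).
Taking (2, 8, 3) on l with direction v = (-20, -12, -16): w = M − (2, 8, 3) = (-8, -3, -2), and w × v = (24, -88, 36).
Distance = |w × v| / |v| = √9616 / √800 ≈ 3.4670.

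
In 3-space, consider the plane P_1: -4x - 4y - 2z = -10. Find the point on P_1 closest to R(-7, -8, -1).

Foot = R − λn with λ = (n·R − d)/|n|² = (62 − (-10))/36 = 2.
Foot = (-7, -8, -1) − 2·(-4, -4, -2) = (1, 0, 3).

(1, 0, 3)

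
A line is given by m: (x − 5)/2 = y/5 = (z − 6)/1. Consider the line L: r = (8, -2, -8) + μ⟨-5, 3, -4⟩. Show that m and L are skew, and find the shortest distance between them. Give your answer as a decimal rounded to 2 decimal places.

13.15

m has direction (2, 5, 1) through (5, 0, 6).
Common perpendicular direction n = (2, 5, 1) × (-5, 3, -4) = (-23, 3, 31).
With w = (8, -2, -8) − (5, 0, 6) = (3, -2, -14), w · n = -509.
Since n ≠ 0 the lines are not parallel, and w · n = -509 ≠ 0 so they do not intersect; hence they are skew.
Distance = |w · n| / |n| = |-509| / √1499 ≈ 13.15.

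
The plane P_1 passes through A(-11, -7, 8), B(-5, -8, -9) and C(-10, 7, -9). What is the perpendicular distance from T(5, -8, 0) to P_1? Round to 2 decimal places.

AB = (6, -1, -17), AC = (1, 14, -17); a normal to P_1 is AB × AC = (255, 85, 85).
Using A: P_1 has equation 255x + 85y + 85z = -2720.
n·T − d = (255)·(5) + (85)·(-8) + (85)·(0) − (-2720) = 3315; |n| = √79475.
Distance = |3315| / √79475 = 3315/√79475 ≈ 11.76.

11.76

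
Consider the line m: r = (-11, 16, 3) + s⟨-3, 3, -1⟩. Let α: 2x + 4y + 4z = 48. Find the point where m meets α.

(-2, 7, 6)

Substitute r = (-11, 16, 3) + t(-3, 3, -1) into the plane: 54 + 2t = 48, so t = -3.
Intersection: (-11, 16, 3) + (-3)·(-3, 3, -1) = (-2, 7, 6).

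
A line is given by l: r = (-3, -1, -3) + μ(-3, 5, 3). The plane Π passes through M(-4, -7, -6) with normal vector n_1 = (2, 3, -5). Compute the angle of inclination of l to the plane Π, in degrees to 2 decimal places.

Π: n_1·r = n_1·M gives 2x + 3y - 5z = 1.
sin θ = |n·v| / (|n||v|) = |-6| / (√38 · √43) = 0.14843.
θ ≈ 8.54°.

8.54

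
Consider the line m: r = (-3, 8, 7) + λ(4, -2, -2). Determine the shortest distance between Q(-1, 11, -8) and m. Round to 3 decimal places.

Taking (-3, 8, 7) on m with direction v = (4, -2, -2): w = Q − (-3, 8, 7) = (2, 3, -15), and w × v = (-36, -56, -16).
Distance = |w × v| / |v| = √4688 / √24 ≈ 13.976.

13.976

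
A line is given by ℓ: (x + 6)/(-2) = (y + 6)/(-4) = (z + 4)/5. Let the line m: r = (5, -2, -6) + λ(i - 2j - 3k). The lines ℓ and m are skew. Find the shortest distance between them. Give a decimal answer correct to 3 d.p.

ℓ has direction (-2, -4, 5) through (-6, -6, -4).
Common perpendicular direction n = (-2, -4, 5) × (1, -2, -3) = (22, -1, 8).
With w = (5, -2, -6) − (-6, -6, -4) = (11, 4, -2), w · n = 222.
Distance = |w · n| / |n| = |222| / √549 ≈ 9.475.

9.475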